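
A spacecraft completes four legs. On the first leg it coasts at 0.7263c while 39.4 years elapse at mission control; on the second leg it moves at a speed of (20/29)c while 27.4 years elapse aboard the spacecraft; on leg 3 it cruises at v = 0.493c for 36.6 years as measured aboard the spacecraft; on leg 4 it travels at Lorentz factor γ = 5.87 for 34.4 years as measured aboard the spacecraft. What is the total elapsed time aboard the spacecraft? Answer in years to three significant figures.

Leg 1: γ = 1/√(1 − 0.7263²) = 1/√0.4725 = 1.455; τ_1 = 39.4/1.455 = 27.08 years.
Leg 2: 27.4 years is already measured aboard the spacecraft.
Leg 3: 36.6 years is already measured aboard the spacecraft.
Leg 4: 34.4 years is already measured aboard the spacecraft.
Total: 27.08 + 27.40 + 36.60 + 34.40 years.

τ = 125 years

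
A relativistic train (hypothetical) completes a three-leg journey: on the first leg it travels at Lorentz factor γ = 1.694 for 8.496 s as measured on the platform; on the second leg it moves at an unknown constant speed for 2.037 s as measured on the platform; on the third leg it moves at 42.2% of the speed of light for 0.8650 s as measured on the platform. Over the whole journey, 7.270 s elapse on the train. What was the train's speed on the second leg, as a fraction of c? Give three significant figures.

β = 0.692

Leg 1: γ = 1.694; τ_1 = 8.496/1.694 = 5.015 s.
Leg 2: speed unknown; τ_2 = 2.037/γ_2.
Leg 3: β = 0.422; γ = 1/√(1 − 0.422²) = 1/√0.8219 = 1.103; τ_3 = 0.8650/1.103 = 0.7842 s.
Total proper time: 5.015 + τ_2 + 0.7842 = 7.270, so τ_2 = 7.270 − 5.800 = 1.470 s.
γ_2 = 2.037/1.470 = 1.385; β = √(1 − 1/γ²) = √0.4789.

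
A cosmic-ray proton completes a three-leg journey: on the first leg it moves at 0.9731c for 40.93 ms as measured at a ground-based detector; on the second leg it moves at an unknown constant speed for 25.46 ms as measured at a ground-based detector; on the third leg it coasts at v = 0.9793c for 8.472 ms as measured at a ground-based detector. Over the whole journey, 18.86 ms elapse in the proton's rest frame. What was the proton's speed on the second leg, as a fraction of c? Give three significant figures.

β = 0.953

Leg 1: γ = 1/√(1 − 0.9731²) = 1/√0.05308 = 4.341; τ_1 = 40.93/4.341 = 9.430 ms.
Leg 2: speed unknown; τ_2 = 25.46/γ_2.
Leg 3: γ = 1/√(1 − 0.9793²) = 1/√0.04097 = 4.940; τ_3 = 8.472/4.940 = 1.715 ms.
Total proper time: 9.430 + τ_2 + 1.715 = 18.86, so τ_2 = 18.86 − 11.14 = 7.716 ms.
γ_2 = 25.46/7.716 = 3.300; β = √(1 − 1/γ²) = √0.9082.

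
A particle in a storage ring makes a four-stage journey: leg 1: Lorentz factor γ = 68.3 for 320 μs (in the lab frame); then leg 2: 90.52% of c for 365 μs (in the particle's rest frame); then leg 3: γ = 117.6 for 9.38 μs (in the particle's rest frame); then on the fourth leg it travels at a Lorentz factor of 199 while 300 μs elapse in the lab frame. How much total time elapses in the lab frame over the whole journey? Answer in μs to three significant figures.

Leg 1: 320 μs is already measured in the lab frame.
Leg 2: β = 0.9052; γ = 1/√(1 − 0.9052²) = 1/√0.1806 = 2.353; Δt_2 = 2.353 × 365 = 858.9 μs.
Leg 3: γ = 117.6; Δt_3 = 117.6 × 9.38 = 1103 μs.
Leg 4: 300 μs is already measured in the lab frame.
Total: 320.0 + 858.9 + 1103 + 300.0 μs.

Δt = 2580 μs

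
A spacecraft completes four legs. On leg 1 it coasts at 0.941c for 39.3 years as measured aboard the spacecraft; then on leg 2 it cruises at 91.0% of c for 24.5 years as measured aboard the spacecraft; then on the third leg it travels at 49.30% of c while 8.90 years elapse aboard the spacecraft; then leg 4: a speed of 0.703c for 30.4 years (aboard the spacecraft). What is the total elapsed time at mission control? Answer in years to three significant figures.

Δt = 228 years

Leg 1: γ = 1/√(1 − 0.941²) = 1/√0.1145 = 2.955; Δt_1 = 2.955 × 39.3 = 116.1 years.
Leg 2: β = 0.910; γ = 1/√(1 − 0.910²) = 1/√0.1719 = 2.412; Δt_2 = 2.412 × 24.5 = 59.09 years.
Leg 3: β = 0.4930; γ = 1/√(1 − 0.4930²) = 1/√0.7570 = 1.149; Δt_3 = 1.149 × 8.90 = 10.23 years.
Leg 4: γ = 1/√(1 − 0.703²) = 1/√0.5058 = 1.406; Δt_4 = 1.406 × 30.4 = 42.75 years.
Total: 116.1 + 59.09 + 10.23 + 42.75 years.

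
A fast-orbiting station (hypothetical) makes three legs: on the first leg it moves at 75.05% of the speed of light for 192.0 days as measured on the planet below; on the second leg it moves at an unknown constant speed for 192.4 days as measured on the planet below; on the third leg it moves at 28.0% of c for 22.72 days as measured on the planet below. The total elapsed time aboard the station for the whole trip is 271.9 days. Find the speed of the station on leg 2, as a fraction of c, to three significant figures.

β = 0.768

Leg 1: β = 0.7505; γ = 1/√(1 − 0.7505²) = 1/√0.4367 = 1.513; τ_1 = 192.0/1.513 = 126.9 days.
Leg 2: speed unknown; τ_2 = 192.4/γ_2.
Leg 3: β = 0.280; γ = 1/√(1 − 0.280²) = 1/√0.9216 = 1.042; τ_3 = 22.72/1.042 = 21.81 days.
Total proper time: 126.9 + τ_2 + 21.81 = 271.9, so τ_2 = 271.9 − 148.7 = 123.2 days.
γ_2 = 192.4/123.2 = 1.562; β = √(1 − 1/γ²) = √0.5900.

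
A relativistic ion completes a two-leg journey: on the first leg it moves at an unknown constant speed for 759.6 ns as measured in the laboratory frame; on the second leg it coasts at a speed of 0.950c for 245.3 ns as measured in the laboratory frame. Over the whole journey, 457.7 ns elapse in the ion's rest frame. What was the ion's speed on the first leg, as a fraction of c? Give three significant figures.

Leg 1: speed unknown; τ_1 = 759.6/γ_1.
Leg 2: γ = 1/√(1 − 0.950²) = 1/√0.09750 = 3.203; τ_2 = 245.3/3.203 = 76.59 ns.
Total proper time: τ_1 + 76.59 = 457.7, so τ_1 = 457.7 − 76.59 = 381.1 ns.
γ_1 = 759.6/381.1 = 1.993; β = √(1 − 1/γ²) = √0.7483.

β = 0.865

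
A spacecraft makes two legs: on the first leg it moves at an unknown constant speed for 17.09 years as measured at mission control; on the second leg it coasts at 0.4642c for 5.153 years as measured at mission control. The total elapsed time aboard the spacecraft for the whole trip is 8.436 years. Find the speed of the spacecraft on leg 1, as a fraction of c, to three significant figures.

β = 0.974

Leg 1: speed unknown; τ_1 = 17.09/γ_1.
Leg 2: γ = 1/√(1 − 0.4642²) = 1/√0.7845 = 1.129; τ_2 = 5.153/1.129 = 4.564 years.
Total proper time: τ_1 + 4.564 = 8.436, so τ_1 = 8.436 − 4.564 = 3.872 years.
γ_1 = 17.09/3.872 = 4.414; β = √(1 − 1/γ²) = √0.9487.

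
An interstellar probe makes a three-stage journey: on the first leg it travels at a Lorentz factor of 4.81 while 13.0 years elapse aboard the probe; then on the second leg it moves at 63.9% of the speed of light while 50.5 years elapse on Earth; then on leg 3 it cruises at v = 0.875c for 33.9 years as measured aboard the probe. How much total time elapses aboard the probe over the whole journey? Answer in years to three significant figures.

Leg 1: 13.0 years is already measured aboard the probe.
Leg 2: β = 0.639; γ = 1/√(1 − 0.639²) = 1/√0.5917 = 1.300; τ_2 = 50.5/1.300 = 38.84 years.
Leg 3: 33.9 years is already measured aboard the probe.
Total: 13.00 + 38.84 + 33.90 years.

τ = 85.7 years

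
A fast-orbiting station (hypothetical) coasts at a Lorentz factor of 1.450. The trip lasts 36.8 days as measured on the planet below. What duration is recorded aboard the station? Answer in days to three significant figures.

γ = 1.450
The interval measured on the planet below is the dilated one; the clock aboard the station measures the proper time τ = Δt/γ = 36.8/1.450 days.

τ = 25.4 days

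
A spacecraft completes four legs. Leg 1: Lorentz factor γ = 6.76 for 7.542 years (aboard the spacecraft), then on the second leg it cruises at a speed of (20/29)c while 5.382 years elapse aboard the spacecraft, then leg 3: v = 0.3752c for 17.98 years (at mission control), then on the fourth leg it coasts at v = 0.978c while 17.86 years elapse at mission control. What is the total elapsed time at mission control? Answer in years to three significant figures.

Δt = 94.3 years

Leg 1: γ = 6.76; Δt_1 = 6.760 × 7.542 = 50.98 years.
Leg 2: γ = 1/√(1 − (20/29)²) = 29/21 ≈ 1.381; Δt_2 = 1.381 × 5.382 = 7.432 years.
Leg 3: 17.98 years is already measured at mission control.
Leg 4: 17.86 years is already measured at mission control.
Total: 50.98 + 7.432 + 17.98 + 17.86 years.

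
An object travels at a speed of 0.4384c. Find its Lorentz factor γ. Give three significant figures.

γ = 1/√(1 − 0.4384²) = 1/√0.8078 = 1.113

γ = 1.11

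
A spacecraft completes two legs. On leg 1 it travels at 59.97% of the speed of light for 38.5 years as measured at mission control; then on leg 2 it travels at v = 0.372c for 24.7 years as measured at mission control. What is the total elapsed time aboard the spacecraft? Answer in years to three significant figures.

Leg 1: β = 0.5997; γ = 1/√(1 − 0.5997²) = 1/√0.6404 = 1.250; τ_1 = 38.5/1.250 = 30.81 years.
Leg 2: γ = 1/√(1 − 0.372²) = 1/√0.8616 = 1.077; τ_2 = 24.7/1.077 = 22.93 years.
Total: 30.81 + 22.93 years.

τ = 53.7 years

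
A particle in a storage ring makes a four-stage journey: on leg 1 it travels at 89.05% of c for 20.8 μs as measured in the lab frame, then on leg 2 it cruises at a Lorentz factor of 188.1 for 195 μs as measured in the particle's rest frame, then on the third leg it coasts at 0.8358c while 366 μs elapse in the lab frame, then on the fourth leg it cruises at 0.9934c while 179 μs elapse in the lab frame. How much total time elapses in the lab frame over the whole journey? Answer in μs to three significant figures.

Leg 1: 20.8 μs is already measured in the lab frame.
Leg 2: γ = 188.1; Δt_2 = 188.1 × 195 = 3.668×10⁴ μs.
Leg 3: 366 μs is already measured in the lab frame.
Leg 4: 179 μs is already measured in the lab frame.
Total: 20.80 + 3.668×10⁴ + 366.0 + 179.0 μs.

Δt = 3.72×10⁴ μs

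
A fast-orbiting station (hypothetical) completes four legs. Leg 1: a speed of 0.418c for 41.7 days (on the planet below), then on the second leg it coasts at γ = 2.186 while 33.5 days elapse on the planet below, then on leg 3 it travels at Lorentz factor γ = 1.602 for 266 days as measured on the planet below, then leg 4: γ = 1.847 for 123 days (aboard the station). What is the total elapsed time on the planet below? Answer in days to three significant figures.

Δt = 568 days

Leg 1: 41.7 days is already measured on the planet below.
Leg 2: 33.5 days is already measured on the planet below.
Leg 3: 266 days is already measured on the planet below.
Leg 4: γ = 1.847; Δt_4 = 1.847 × 123 = 227.2 days.
Total: 41.70 + 33.50 + 266.0 + 227.2 days.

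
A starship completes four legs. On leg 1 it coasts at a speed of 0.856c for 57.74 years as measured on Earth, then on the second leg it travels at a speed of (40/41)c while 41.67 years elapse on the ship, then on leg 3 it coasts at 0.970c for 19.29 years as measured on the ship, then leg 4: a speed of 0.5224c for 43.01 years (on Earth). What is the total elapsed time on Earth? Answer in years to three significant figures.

Δt = 370 years

Leg 1: 57.74 years is already measured on Earth.
Leg 2: γ = 1/√(1 − (40/41)²) = 41/9 ≈ 4.556; Δt_2 = 4.556 × 41.67 = 189.8 years.
Leg 3: γ = 1/√(1 − 0.970²) = 1/√0.05910 = 4.113; Δt_3 = 4.113 × 19.29 = 79.35 years.
Leg 4: 43.01 years is already measured on Earth.
Total: 57.74 + 189.8 + 79.35 + 43.01 years.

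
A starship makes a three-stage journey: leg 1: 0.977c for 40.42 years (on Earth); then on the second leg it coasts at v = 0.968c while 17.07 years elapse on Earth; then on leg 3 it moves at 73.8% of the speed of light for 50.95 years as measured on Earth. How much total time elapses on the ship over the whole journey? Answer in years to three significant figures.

τ = 47.3 years

Leg 1: γ = 1/√(1 − 0.977²) = 1/√0.04547 = 4.690; τ_1 = 40.42/4.690 = 8.619 years.
Leg 2: γ = 1/√(1 − 0.968²) = 1/√0.06298 = 3.985; τ_2 = 17.07/3.985 = 4.284 years.
Leg 3: β = 0.738; γ = 1/√(1 − 0.738²) = 1/√0.4554 = 1.482; τ_3 = 50.95/1.482 = 34.38 years.
Total: 8.619 + 4.284 + 34.38 years.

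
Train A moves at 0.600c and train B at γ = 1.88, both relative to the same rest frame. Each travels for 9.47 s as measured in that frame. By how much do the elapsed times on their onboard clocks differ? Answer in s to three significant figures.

A: γ = 1/√(1 − 0.600²) = 5/4 = 1.250; τ_A = 9.47/1.250 = 7.576 s.
B: γ = 1.88; τ_B = 9.47/1.880 = 5.037 s.

|τ_A − τ_B| = 2.54 s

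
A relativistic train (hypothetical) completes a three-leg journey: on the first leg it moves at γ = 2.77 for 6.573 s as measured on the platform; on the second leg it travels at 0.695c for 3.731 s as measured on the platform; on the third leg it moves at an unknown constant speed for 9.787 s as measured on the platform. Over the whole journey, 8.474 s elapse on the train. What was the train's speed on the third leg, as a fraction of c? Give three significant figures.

β = 0.937

Leg 1: γ = 2.77; τ_1 = 6.573/2.770 = 2.373 s.
Leg 2: γ = 1/√(1 − 0.695²) = 1/√0.5170 = 1.391; τ_2 = 3.731/1.391 = 2.683 s.
Leg 3: speed unknown; τ_3 = 9.787/γ_3.
Total proper time: 2.373 + 2.683 + τ_3 = 8.474, so τ_3 = 8.474 − 5.056 = 3.418 s.
γ_3 = 9.787/3.418 = 2.863; β = √(1 − 1/γ²) = √0.8780.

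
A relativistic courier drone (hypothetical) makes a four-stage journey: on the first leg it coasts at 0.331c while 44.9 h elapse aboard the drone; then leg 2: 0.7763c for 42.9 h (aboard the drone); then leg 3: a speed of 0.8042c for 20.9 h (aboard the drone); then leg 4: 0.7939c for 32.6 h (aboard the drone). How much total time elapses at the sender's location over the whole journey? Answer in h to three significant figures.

Leg 1: γ = 1/√(1 − 0.331²) = 1/√0.8904 = 1.060; Δt_1 = 1.060 × 44.9 = 47.58 h.
Leg 2: γ = 1/√(1 − 0.7763²) = 1/√0.3974 = 1.586; Δt_2 = 1.586 × 42.9 = 68.06 h.
Leg 3: γ = 1/√(1 − 0.8042²) = 1/√0.3533 = 1.682; Δt_3 = 1.682 × 20.9 = 35.16 h.
Leg 4: γ = 1/√(1 − 0.7939²) = 1/√0.3697 = 1.645; Δt_4 = 1.645 × 32.6 = 53.61 h.
Total: 47.58 + 68.06 + 35.16 + 53.61 h.

Δt = 204 h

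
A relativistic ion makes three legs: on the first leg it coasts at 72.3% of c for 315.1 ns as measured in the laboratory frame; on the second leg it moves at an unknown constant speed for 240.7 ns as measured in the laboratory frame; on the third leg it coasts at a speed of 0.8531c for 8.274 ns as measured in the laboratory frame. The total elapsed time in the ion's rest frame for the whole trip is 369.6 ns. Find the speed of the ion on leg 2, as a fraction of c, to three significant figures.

Leg 1: β = 0.723; γ = 1/√(1 − 0.723²) = 1/√0.4773 = 1.447; τ_1 = 315.1/1.447 = 217.7 ns.
Leg 2: speed unknown; τ_2 = 240.7/γ_2.
Leg 3: γ = 1/√(1 − 0.8531²) = 1/√0.2722 = 1.917; τ_3 = 8.274/1.917 = 4.317 ns.
Total proper time: 217.7 + τ_2 + 4.317 = 369.6, so τ_2 = 369.6 − 222.0 = 147.6 ns.
γ_2 = 240.7/147.6 = 1.631; β = √(1 − 1/γ²) = √0.6240.

β = 0.790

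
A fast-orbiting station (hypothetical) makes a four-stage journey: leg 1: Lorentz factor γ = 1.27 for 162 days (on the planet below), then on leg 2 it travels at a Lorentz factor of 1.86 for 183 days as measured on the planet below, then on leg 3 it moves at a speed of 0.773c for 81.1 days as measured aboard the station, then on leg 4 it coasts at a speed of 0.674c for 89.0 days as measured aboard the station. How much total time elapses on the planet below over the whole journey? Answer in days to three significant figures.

Leg 1: 162 days is already measured on the planet below.
Leg 2: 183 days is already measured on the planet below.
Leg 3: γ = 1/√(1 − 0.773²) = 1/√0.4025 = 1.576; Δt_3 = 1.576 × 81.1 = 127.8 days.
Leg 4: γ = 1/√(1 − 0.674²) = 1/√0.5457 = 1.354; Δt_4 = 1.354 × 89.0 = 120.5 days.
Total: 162.0 + 183.0 + 127.8 + 120.5 days.

Δt = 593 days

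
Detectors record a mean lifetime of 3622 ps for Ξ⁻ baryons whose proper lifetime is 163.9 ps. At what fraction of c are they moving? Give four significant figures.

v = 0.9990c

γ = Δt/τ₀ = 3622/163.9 = 22.10
β = √(1 − 1/γ²) = √(1 − 0.002048) = √0.9980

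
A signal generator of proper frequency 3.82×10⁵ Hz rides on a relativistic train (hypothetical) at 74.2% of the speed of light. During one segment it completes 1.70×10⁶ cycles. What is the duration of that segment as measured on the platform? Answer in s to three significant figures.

β = 0.742; γ = 1/√(1 − 0.742²) = 1/√0.4494 = 1.492
Proper time for N cycles: τ = N/f = 1.70×10⁶/(3.82×10⁵) = 4.450×10⁰ s = 4.450 s.
Lab-frame duration Δt = γτ = 1.492 × 4.450 = 6.638 s.

Δt = 6.64 s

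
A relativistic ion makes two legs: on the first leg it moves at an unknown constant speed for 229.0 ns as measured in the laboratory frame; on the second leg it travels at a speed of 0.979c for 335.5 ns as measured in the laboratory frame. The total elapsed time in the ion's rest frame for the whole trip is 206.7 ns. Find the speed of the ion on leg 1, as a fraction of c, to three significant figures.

β = 0.797

Leg 1: speed unknown; τ_1 = 229.0/γ_1.
Leg 2: γ = 1/√(1 − 0.979²) = 1/√0.04156 = 4.905; τ_2 = 335.5/4.905 = 68.40 ns.
Total proper time: τ_1 + 68.40 = 206.7, so τ_1 = 206.7 − 68.40 = 138.3 ns.
γ_1 = 229.0/138.3 = 1.656; β = √(1 − 1/γ²) = √0.6352.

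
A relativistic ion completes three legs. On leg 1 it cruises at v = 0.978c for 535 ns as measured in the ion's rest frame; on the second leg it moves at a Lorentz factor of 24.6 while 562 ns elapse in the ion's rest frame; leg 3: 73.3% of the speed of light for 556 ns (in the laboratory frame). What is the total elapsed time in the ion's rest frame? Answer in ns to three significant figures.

τ = 1480 ns

Leg 1: 535 ns is already measured in the ion's rest frame.
Leg 2: 562 ns is already measured in the ion's rest frame.
Leg 3: β = 0.733; γ = 1/√(1 − 0.733²) = 1/√0.4627 = 1.470; τ_3 = 556/1.470 = 378.2 ns.
Total: 535.0 + 562.0 + 378.2 ns.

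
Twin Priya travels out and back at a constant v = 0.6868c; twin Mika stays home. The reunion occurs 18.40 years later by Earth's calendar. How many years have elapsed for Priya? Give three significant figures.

τ = 13.4 years

γ = 1/√(1 − 0.6868²) = 1/√0.5283 = 1.376
Priya's clock measures proper time along the trip: τ = Δt/γ = 18.40/1.376 years.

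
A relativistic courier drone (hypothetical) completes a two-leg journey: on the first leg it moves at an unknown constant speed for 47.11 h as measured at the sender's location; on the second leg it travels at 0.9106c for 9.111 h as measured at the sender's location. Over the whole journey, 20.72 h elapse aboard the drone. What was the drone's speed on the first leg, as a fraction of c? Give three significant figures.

β = 0.933

Leg 1: speed unknown; τ_1 = 47.11/γ_1.
Leg 2: γ = 1/√(1 − 0.9106²) = 1/√0.1708 = 2.420; τ_2 = 9.111/2.420 = 3.765 h.
Total proper time: τ_1 + 3.765 = 20.72, so τ_1 = 20.72 − 3.765 = 16.95 h.
γ_1 = 47.11/16.95 = 2.779; β = √(1 − 1/γ²) = √0.8705.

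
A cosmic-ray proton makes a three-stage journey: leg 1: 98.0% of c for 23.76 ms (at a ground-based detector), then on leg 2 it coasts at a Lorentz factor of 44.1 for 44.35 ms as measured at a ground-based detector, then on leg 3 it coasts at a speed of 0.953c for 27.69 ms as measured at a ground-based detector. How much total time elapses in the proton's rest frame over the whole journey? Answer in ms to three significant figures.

Leg 1: β = 0.980; γ = 1/√(1 − 0.980²) = 1/√0.03960 = 5.025; τ_1 = 23.76/5.025 = 4.728 ms.
Leg 2: γ = 44.1; τ_2 = 44.35/44.10 = 1.006 ms.
Leg 3: γ = 1/√(1 − 0.953²) = 1/√0.09179 = 3.301; τ_3 = 27.69/3.301 = 8.389 ms.
Total: 4.728 + 1.006 + 8.389 ms.

τ = 14.1 ms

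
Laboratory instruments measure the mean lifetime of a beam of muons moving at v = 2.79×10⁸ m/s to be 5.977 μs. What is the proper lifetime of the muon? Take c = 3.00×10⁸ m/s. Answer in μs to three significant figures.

β = 2.79×10⁸/3.00×10⁸ = 0.9300; γ = 1/√(1 − 0.9300²) = 2.721
The lab-frame lifetime is the dilated interval; the proper lifetime is τ₀ = Δt/γ = 5.977/2.721 μs.

τ₀ = 2.20 μs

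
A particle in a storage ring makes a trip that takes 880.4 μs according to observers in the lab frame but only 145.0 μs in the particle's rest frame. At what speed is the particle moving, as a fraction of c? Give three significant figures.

The proper time is measured in the particle's rest frame (both events occur at the particle's location); Δt is measured in the lab frame. γ = Δt/τ = 880.4/145.0 = 6.072.
β = √(1 − 1/γ²) = √(1 − 0.02713) = √0.9729

v = 0.986c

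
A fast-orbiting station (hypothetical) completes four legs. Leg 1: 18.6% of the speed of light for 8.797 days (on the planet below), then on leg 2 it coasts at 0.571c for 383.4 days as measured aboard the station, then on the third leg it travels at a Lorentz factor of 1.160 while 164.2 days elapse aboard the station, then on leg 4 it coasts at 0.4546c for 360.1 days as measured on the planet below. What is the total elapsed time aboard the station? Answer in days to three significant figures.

Leg 1: β = 0.186; γ = 1/√(1 − 0.186²) = 1/√0.9654 = 1.018; τ_1 = 8.797/1.018 = 8.643 days.
Leg 2: 383.4 days is already measured aboard the station.
Leg 3: 164.2 days is already measured aboard the station.
Leg 4: γ = 1/√(1 − 0.4546²) = 1/√0.7933 = 1.123; τ_4 = 360.1/1.123 = 320.7 days.
Total: 8.643 + 383.4 + 164.2 + 320.7 days.

τ = 877 days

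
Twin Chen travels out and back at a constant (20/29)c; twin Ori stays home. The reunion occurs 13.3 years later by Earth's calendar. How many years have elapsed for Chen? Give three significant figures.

γ = 1/√(1 − (20/29)²) = 29/21 ≈ 1.381
Chen's clock measures proper time along the trip: τ = Δt/γ = 13.3/1.381 years.

τ = 9.63 years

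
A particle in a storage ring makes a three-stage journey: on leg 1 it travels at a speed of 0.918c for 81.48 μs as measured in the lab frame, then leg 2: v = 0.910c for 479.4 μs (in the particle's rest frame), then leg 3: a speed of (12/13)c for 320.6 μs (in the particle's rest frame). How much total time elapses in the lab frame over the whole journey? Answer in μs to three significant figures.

Δt = 2070 μs

Leg 1: 81.48 μs is already measured in the lab frame.
Leg 2: γ = 1/√(1 − 0.910²) = 1/√0.1719 = 2.412; Δt_2 = 2.412 × 479.4 = 1156 μs.
Leg 3: γ = 1/√(1 − (12/13)²) = 13/5 = 2.600; Δt_3 = 2.600 × 320.6 = 833.6 μs.
Total: 81.48 + 1156 + 833.6 μs.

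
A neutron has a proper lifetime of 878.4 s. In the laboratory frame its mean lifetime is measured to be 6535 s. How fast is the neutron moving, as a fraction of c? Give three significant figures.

γ = Δt/τ₀ = 6535/878.4 = 7.440
β = √(1 − 1/γ²) = √(1 − 0.01807) = √0.9819

β = 0.991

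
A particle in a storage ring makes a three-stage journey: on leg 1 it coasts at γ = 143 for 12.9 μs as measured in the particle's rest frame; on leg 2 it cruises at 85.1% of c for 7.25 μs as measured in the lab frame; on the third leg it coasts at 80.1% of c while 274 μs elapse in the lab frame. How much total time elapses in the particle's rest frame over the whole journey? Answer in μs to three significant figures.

Leg 1: 12.9 μs is already measured in the particle's rest frame.
Leg 2: β = 0.851; γ = 1/√(1 − 0.851²) = 1/√0.2758 = 1.904; τ_2 = 7.25/1.904 = 3.807 μs.
Leg 3: β = 0.801; γ = 1/√(1 − 0.801²) = 1/√0.3584 = 1.670; τ_3 = 274/1.670 = 164.0 μs.
Total: 12.90 + 3.807 + 164.0 μs.

τ = 181 μs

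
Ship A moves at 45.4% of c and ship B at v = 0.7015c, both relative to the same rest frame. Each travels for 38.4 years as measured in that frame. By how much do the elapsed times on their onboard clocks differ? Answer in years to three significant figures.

|τ_A − τ_B| = 6.85 years

A: β = 0.454; γ = 1/√(1 − 0.454²) = 1/√0.7939 = 1.122; τ_A = 38.4/1.122 = 34.21 years.
B: γ = 1/√(1 − 0.7015²) = 1/√0.5079 = 1.403; τ_B = 38.4/1.403 = 27.37 years.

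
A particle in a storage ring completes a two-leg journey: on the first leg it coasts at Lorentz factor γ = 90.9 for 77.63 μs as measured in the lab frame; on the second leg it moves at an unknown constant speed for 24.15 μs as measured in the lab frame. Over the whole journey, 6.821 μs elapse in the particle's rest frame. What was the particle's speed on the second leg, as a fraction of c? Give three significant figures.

Leg 1: γ = 90.9; τ_1 = 77.63/90.90 = 0.8540 μs.
Leg 2: speed unknown; τ_2 = 24.15/γ_2.
Total proper time: 0.8540 + τ_2 = 6.821, so τ_2 = 6.821 − 0.8540 = 5.967 μs.
γ_2 = 24.15/5.967 = 4.047; β = √(1 − 1/γ²) = √0.9390.

β = 0.969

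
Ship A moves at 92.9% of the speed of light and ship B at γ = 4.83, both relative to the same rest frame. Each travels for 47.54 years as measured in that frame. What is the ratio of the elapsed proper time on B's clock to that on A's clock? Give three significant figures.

τ_B/τ_A = 0.559

A: β = 0.929; γ = 1/√(1 − 0.929²) = 1/√0.1370 = 2.702. B: γ = 4.83.
τ_A/τ_B = γ_B/γ_A = 4.830/2.702 = 1.787, so τ_B/τ_A = 0.5594.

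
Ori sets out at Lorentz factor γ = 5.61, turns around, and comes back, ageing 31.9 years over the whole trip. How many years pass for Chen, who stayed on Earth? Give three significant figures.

γ = 5.61
Earth-frame duration is the dilated interval: Δt = γτ = 5.610 × 31.9 years.

Δt = 179 years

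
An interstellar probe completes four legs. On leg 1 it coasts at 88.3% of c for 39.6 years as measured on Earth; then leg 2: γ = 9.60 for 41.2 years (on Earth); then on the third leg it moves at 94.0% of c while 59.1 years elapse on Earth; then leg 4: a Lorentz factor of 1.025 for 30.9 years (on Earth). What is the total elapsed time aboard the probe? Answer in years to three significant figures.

τ = 73.2 years

Leg 1: β = 0.883; γ = 1/√(1 − 0.883²) = 1/√0.2203 = 2.131; τ_1 = 39.6/2.131 = 18.59 years.
Leg 2: γ = 9.60; τ_2 = 41.2/9.600 = 4.292 years.
Leg 3: β = 0.940; γ = 1/√(1 − 0.940²) = 1/√0.1164 = 2.931; τ_3 = 59.1/2.931 = 20.16 years.
Leg 4: γ = 1.025; τ_4 = 30.9/1.025 = 30.15 years.
Total: 18.59 + 4.292 + 20.16 + 30.15 years.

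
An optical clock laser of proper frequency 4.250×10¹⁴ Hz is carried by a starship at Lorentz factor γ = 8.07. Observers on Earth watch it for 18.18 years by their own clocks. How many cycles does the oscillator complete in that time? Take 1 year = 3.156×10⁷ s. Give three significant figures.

γ = 8.07
During 18.18 years of lab time, the oscillator's proper time advances by τ = Δt/γ = 18.18/8.070 = 2.253 years = 7.110×10⁷ s.
N = f × τ = 4.250×10¹⁴ × 7.110×10⁷ = 3.022×10²².

N = 3.02×10²²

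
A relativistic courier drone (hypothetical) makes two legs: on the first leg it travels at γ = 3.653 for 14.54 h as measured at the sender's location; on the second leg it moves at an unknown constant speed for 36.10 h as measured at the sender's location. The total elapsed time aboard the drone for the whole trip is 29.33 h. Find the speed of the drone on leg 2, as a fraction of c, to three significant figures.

Leg 1: γ = 3.653; τ_1 = 14.54/3.653 = 3.980 h.
Leg 2: speed unknown; τ_2 = 36.10/γ_2.
Total proper time: 3.980 + τ_2 = 29.33, so τ_2 = 29.33 − 3.980 = 25.35 h.
γ_2 = 36.10/25.35 = 1.424; β = √(1 − 1/γ²) = √0.5069.

β = 0.712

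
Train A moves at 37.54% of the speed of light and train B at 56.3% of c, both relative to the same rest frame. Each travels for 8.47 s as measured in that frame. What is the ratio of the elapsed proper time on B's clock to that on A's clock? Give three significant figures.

τ_B/τ_A = 0.892

A: β = 0.3754; γ = 1/√(1 − 0.3754²) = 1/√0.8591 = 1.079. B: β = 0.563; γ = 1/√(1 − 0.563²) = 1/√0.6830 = 1.210.
τ_A/τ_B = γ_B/γ_A = 1.210/1.079 = 1.121, so τ_B/τ_A = 0.8917.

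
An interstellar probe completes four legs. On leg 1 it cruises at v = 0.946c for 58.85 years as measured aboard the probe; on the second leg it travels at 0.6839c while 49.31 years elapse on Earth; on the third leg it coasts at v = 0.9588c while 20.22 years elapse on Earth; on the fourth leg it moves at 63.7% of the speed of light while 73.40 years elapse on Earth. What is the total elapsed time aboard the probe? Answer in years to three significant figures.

τ = 157 years

Leg 1: 58.85 years is already measured aboard the probe.
Leg 2: γ = 1/√(1 − 0.6839²) = 1/√0.5323 = 1.371; τ_2 = 49.31/1.371 = 35.98 years.
Leg 3: γ = 1/√(1 − 0.9588²) = 1/√0.08070 = 3.520; τ_3 = 20.22/3.520 = 5.744 years.
Leg 4: β = 0.637; γ = 1/√(1 − 0.637²) = 1/√0.5942 = 1.297; τ_4 = 73.40/1.297 = 56.58 years.
Total: 58.85 + 35.98 + 5.744 + 56.58 years.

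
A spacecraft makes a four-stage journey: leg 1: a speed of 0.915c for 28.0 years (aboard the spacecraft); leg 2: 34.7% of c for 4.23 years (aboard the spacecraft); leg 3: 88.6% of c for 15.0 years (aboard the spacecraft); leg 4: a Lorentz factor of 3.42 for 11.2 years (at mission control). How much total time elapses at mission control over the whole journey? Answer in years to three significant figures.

Δt = 117 years

Leg 1: γ = 1/√(1 − 0.915²) = 1/√0.1628 = 2.479; Δt_1 = 2.479 × 28.0 = 69.40 years.
Leg 2: β = 0.347; γ = 1/√(1 − 0.347²) = 1/√0.8796 = 1.066; Δt_2 = 1.066 × 4.23 = 4.510 years.
Leg 3: β = 0.886; γ = 1/√(1 − 0.886²) = 1/√0.2150 = 2.157; Δt_3 = 2.157 × 15.0 = 32.35 years.
Leg 4: 11.2 years is already measured at mission control.
Total: 69.40 + 4.510 + 32.35 + 11.20 years.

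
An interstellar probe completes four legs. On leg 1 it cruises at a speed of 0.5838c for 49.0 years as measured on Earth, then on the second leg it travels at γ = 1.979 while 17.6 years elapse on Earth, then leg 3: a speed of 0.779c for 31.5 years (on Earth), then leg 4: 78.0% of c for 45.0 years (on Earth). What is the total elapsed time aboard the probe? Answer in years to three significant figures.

τ = 96.6 years

Leg 1: γ = 1/√(1 − 0.5838²) = 1/√0.6592 = 1.232; τ_1 = 49.0/1.232 = 39.78 years.
Leg 2: γ = 1.979; τ_2 = 17.6/1.979 = 8.893 years.
Leg 3: γ = 1/√(1 − 0.779²) = 1/√0.3932 = 1.595; τ_3 = 31.5/1.595 = 19.75 years.
Leg 4: β = 0.780; γ = 1/√(1 − 0.780²) = 1/√0.3916 = 1.598; τ_4 = 45.0/1.598 = 28.16 years.
Total: 39.78 + 8.893 + 19.75 + 28.16 years.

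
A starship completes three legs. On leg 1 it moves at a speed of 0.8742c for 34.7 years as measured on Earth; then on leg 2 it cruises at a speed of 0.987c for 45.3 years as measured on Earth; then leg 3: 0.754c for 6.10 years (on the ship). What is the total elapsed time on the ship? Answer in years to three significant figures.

τ = 30.2 years

Leg 1: γ = 1/√(1 − 0.8742²) = 1/√0.2358 = 2.059; τ_1 = 34.7/2.059 = 16.85 years.
Leg 2: γ = 1/√(1 − 0.987²) = 1/√0.02583 = 6.222; τ_2 = 45.3/6.222 = 7.281 years.
Leg 3: 6.10 years is already measured on the ship.
Total: 16.85 + 7.281 + 6.100 years.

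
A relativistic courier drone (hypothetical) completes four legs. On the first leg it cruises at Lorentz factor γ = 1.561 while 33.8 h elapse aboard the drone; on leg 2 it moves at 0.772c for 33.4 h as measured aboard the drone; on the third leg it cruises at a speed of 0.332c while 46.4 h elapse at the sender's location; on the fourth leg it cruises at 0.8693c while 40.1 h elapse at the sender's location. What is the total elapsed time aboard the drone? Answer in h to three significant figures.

Leg 1: 33.8 h is already measured aboard the drone.
Leg 2: 33.4 h is already measured aboard the drone.
Leg 3: γ = 1/√(1 − 0.332²) = 1/√0.8898 = 1.060; τ_3 = 46.4/1.060 = 43.77 h.
Leg 4: γ = 1/√(1 − 0.8693²) = 1/√0.2443 = 2.023; τ_4 = 40.1/2.023 = 19.82 h.
Total: 33.80 + 33.40 + 43.77 + 19.82 h.

τ = 131 h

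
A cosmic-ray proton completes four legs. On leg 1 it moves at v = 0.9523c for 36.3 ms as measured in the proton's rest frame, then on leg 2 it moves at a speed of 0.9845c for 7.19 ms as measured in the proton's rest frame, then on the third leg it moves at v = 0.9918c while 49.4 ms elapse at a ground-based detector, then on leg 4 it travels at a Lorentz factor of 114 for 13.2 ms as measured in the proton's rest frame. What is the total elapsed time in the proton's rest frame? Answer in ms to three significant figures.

τ = 63.0 ms

Leg 1: 36.3 ms is already measured in the proton's rest frame.
Leg 2: 7.19 ms is already measured in the proton's rest frame.
Leg 3: γ = 1/√(1 − 0.9918²) = 1/√0.01633 = 7.825; τ_3 = 49.4/7.825 = 6.313 ms.
Leg 4: 13.2 ms is already measured in the proton's rest frame.
Total: 36.30 + 7.190 + 6.313 + 13.20 ms.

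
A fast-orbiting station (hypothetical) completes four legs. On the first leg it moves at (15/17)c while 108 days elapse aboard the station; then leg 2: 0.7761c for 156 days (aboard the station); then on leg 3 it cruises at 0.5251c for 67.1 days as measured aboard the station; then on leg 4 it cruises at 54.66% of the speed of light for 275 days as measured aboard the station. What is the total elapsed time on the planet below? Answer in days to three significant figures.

Leg 1: γ = 1/√(1 − (15/17)²) = 17/8 = 2.125; Δt_1 = 2.125 × 108 = 229.5 days.
Leg 2: γ = 1/√(1 − 0.7761²) = 1/√0.3977 = 1.586; Δt_2 = 1.586 × 156 = 247.4 days.
Leg 3: γ = 1/√(1 − 0.5251²) = 1/√0.7243 = 1.175; Δt_3 = 1.175 × 67.1 = 78.84 days.
Leg 4: β = 0.5466; γ = 1/√(1 − 0.5466²) = 1/√0.7012 = 1.194; Δt_4 = 1.194 × 275 = 328.4 days.
Total: 229.5 + 247.4 + 78.84 + 328.4 days.

Δt = 884 days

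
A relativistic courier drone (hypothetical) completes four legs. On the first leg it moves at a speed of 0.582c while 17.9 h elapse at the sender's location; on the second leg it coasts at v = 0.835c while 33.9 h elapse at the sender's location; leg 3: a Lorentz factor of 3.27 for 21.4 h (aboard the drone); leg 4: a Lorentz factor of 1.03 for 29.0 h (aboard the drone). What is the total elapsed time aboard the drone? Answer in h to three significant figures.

Leg 1: γ = 1/√(1 − 0.582²) = 1/√0.6613 = 1.230; τ_1 = 17.9/1.230 = 14.56 h.
Leg 2: γ = 1/√(1 − 0.835²) = 1/√0.3028 = 1.817; τ_2 = 33.9/1.817 = 18.65 h.
Leg 3: 21.4 h is already measured aboard the drone.
Leg 4: 29.0 h is already measured aboard the drone.
Total: 14.56 + 18.65 + 21.40 + 29.00 h.

τ = 83.6 h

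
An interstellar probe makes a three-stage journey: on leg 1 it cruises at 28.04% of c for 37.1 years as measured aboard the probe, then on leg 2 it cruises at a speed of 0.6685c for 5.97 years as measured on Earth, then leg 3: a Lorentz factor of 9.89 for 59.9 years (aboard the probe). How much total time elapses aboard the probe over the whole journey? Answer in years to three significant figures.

τ = 101 years

Leg 1: 37.1 years is already measured aboard the probe.
Leg 2: γ = 1/√(1 − 0.6685²) = 1/√0.5531 = 1.345; τ_2 = 5.97/1.345 = 4.440 years.
Leg 3: 59.9 years is already measured aboard the probe.
Total: 37.10 + 4.440 + 59.90 years.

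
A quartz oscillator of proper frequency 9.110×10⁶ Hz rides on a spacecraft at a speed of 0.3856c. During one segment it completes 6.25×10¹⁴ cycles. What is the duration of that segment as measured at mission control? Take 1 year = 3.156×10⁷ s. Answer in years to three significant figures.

γ = 1/√(1 − 0.3856²) = 1/√0.8513 = 1.084
Proper time for N cycles: τ = N/f = 6.25×10¹⁴/(9.110×10⁶) = 6.861×10⁷ s = 2.174 years.
Lab-frame duration Δt = γτ = 1.084 × 2.174 = 2.356 years.

Δt = 2.36 years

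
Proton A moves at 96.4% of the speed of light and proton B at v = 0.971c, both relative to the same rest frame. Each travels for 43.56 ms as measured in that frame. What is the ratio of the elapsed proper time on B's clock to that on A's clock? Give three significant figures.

τ_B/τ_A = 0.899

A: β = 0.964; γ = 1/√(1 − 0.964²) = 1/√0.07070 = 3.761. B: γ = 1/√(1 − 0.971²) = 1/√0.05716 = 4.183.
τ_A/τ_B = γ_B/γ_A = 4.183/3.761 = 1.112, so τ_B/τ_A = 0.8991.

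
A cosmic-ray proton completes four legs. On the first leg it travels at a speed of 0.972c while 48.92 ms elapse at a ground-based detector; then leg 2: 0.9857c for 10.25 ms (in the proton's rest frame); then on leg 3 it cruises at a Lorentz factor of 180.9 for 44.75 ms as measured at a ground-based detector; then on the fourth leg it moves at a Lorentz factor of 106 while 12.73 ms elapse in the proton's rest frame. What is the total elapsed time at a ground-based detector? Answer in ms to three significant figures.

Δt = 1500 ms

Leg 1: 48.92 ms is already measured at a ground-based detector.
Leg 2: γ = 1/√(1 − 0.9857²) = 1/√0.02840 = 5.934; Δt_2 = 5.934 × 10.25 = 60.83 ms.
Leg 3: 44.75 ms is already measured at a ground-based detector.
Leg 4: γ = 106; Δt_4 = 106.0 × 12.73 = 1349 ms.
Total: 48.92 + 60.83 + 44.75 + 1349 ms.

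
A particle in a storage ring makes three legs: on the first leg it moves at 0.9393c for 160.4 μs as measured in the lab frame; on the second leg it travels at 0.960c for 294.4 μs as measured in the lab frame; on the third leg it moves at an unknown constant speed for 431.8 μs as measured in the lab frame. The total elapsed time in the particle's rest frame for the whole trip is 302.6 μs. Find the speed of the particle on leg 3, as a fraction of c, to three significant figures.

Leg 1: γ = 1/√(1 − 0.9393²) = 1/√0.1177 = 2.915; τ_1 = 160.4/2.915 = 55.03 μs.
Leg 2: γ = 1/√(1 − 0.960²) = 25/7 ≈ 3.571; τ_2 = 294.4/3.571 = 82.43 μs.
Leg 3: speed unknown; τ_3 = 431.8/γ_3.
Total proper time: 55.03 + 82.43 + τ_3 = 302.6, so τ_3 = 302.6 − 137.5 = 165.1 μs.
γ_3 = 431.8/165.1 = 2.615; β = √(1 − 1/γ²) = √0.8537.

β = 0.924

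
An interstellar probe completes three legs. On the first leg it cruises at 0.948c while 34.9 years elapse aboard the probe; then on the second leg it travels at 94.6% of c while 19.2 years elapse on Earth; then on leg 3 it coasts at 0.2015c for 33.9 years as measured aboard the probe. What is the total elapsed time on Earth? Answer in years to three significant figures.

Δt = 163 years

Leg 1: γ = 1/√(1 − 0.948²) = 1/√0.1013 = 3.142; Δt_1 = 3.142 × 34.9 = 109.7 years.
Leg 2: 19.2 years is already measured on Earth.
Leg 3: γ = 1/√(1 − 0.2015²) = 1/√0.9594 = 1.021; Δt_3 = 1.021 × 33.9 = 34.61 years.
Total: 109.7 + 19.20 + 34.61 years.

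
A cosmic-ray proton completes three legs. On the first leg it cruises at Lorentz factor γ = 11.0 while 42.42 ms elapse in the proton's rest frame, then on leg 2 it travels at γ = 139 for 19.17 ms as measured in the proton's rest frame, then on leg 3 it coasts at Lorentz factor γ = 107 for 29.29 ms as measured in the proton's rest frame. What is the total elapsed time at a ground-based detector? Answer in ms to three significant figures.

Leg 1: γ = 11.0; Δt_1 = 11.00 × 42.42 = 466.6 ms.
Leg 2: γ = 139; Δt_2 = 139.0 × 19.17 = 2665 ms.
Leg 3: γ = 107; Δt_3 = 107.0 × 29.29 = 3134 ms.
Total: 466.6 + 2665 + 3134 ms.

Δt = 6270 ms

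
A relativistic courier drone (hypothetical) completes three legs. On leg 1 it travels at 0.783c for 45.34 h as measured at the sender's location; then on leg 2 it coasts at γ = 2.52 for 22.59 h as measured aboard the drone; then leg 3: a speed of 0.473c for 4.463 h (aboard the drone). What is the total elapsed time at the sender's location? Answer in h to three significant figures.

Leg 1: 45.34 h is already measured at the sender's location.
Leg 2: γ = 2.52; Δt_2 = 2.520 × 22.59 = 56.93 h.
Leg 3: γ = 1/√(1 − 0.473²) = 1/√0.7763 = 1.135; Δt_3 = 1.135 × 4.463 = 5.065 h.
Total: 45.34 + 56.93 + 5.065 h.

Δt = 107 h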